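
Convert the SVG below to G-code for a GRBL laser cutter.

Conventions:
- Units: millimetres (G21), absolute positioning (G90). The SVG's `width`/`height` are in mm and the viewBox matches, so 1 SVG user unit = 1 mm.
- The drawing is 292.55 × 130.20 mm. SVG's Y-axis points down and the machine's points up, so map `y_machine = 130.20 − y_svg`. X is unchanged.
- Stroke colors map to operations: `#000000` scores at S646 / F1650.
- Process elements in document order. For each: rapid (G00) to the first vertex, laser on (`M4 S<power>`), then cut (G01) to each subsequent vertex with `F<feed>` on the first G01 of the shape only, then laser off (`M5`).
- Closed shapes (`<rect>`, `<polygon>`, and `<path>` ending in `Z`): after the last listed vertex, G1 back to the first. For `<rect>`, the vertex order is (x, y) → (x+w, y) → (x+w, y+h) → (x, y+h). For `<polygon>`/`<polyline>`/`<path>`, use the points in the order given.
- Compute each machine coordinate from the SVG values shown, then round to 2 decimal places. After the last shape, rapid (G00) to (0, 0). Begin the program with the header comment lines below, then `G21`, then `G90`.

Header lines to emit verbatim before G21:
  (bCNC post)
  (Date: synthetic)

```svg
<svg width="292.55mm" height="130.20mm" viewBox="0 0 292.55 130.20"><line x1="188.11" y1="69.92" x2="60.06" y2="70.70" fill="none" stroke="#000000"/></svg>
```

(bCNC post)
(Date: synthetic)
G21
G90
G00 X188.11 Y60.28
M4 S646
G01 X60.06 Y59.50 F1650
M5
G00 X0.00 Y0.00

1 u = 1 mm; y_m = 130.20 − y.

[1] `<line>` line segment, #000000→score S646 F1650: (188.11,60.28) → (60.06,59.50)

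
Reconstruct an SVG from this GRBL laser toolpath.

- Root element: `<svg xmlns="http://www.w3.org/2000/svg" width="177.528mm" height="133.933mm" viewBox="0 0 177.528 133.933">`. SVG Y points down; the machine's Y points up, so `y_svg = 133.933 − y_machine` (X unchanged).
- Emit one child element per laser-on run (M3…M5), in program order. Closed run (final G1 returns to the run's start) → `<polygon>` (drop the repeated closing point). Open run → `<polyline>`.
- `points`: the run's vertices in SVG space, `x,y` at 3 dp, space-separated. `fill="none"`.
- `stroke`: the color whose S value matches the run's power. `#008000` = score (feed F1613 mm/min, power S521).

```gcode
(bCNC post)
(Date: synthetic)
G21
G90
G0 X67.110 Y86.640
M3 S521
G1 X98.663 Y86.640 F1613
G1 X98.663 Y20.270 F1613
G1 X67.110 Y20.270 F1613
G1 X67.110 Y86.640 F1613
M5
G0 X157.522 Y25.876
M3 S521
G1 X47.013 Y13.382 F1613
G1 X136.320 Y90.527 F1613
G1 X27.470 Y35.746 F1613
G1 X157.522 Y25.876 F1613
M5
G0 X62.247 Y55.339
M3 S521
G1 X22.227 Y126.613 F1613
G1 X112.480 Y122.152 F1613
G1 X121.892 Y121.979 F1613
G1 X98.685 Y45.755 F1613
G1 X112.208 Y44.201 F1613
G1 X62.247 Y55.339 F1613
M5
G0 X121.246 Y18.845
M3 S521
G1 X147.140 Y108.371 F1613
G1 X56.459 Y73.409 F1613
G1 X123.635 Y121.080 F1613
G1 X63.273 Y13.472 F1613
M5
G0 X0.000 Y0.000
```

y_svg = 133.933 − y_m. Every run uses S521, so all elements get stroke `#008000` (score).

[1] closed run; points: 67.110,47.293 98.663,47.293 98.663,113.663 67.110,113.663

[2] closed run; points: 157.522,108.057 47.013,120.551 136.320,43.406 27.470,98.187

[3] closed run; points: 62.247,78.594 22.227,7.320 112.480,11.781 121.892,11.954 98.685,88.178 112.208,89.732

[4] open run; points: 121.246,115.088 147.140,25.562 56.459,60.524 123.635,12.853 63.273,120.461

<svg xmlns="http://www.w3.org/2000/svg" width="177.528mm" height="133.933mm" viewBox="0 0 177.528 133.933">
  <polygon points="67.110,47.293 98.663,47.293 98.663,113.663 67.110,113.663" fill="none" stroke="#008000"/>
  <polygon points="157.522,108.057 47.013,120.551 136.320,43.406 27.470,98.187" fill="none" stroke="#008000"/>
  <polygon points="62.247,78.594 22.227,7.320 112.480,11.781 121.892,11.954 98.685,88.178 112.208,89.732" fill="none" stroke="#008000"/>
  <polyline points="121.246,115.088 147.140,25.562 56.459,60.524 123.635,12.853 63.273,120.461" fill="none" stroke="#008000"/>
</svg>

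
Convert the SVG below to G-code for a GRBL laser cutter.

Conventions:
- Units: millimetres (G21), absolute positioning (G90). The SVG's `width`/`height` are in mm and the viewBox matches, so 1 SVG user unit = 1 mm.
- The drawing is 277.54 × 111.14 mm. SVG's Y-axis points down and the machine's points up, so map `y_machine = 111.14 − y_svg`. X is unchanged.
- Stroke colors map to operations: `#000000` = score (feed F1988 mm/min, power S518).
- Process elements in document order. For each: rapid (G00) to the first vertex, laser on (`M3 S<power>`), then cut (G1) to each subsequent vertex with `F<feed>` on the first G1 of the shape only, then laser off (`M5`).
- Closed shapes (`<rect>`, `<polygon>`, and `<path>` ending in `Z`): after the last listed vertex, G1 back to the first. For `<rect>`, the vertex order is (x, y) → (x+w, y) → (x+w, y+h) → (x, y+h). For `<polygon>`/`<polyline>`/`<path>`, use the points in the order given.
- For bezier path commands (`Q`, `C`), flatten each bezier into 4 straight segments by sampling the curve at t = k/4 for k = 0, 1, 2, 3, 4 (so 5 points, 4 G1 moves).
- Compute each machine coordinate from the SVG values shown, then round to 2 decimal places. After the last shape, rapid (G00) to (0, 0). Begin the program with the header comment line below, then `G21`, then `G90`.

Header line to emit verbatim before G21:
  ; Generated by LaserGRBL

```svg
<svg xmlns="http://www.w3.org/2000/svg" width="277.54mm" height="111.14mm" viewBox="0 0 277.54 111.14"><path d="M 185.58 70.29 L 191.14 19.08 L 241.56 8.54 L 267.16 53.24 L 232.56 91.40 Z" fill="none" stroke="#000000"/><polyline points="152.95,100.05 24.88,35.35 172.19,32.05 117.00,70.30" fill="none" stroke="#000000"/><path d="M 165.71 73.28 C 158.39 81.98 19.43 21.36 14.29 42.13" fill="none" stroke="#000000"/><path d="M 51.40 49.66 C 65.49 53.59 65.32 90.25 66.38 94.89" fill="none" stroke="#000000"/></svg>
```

1 u = 1 mm; y_m = 111.14 − y.

[1] `<path>` regular polygon, #000000→score S518 F1988: (185.58,40.85) → (191.14,92.06) → (241.56,102.60) → (267.16,57.90) → (232.56,19.74) → (185.58,40.85) (closed)

[2] `<polyline>` open polyline, #000000→score S518 F1988: (152.95,11.09) → (24.88,75.79) → (172.19,79.09) → (117.00,40.84)

[3] `<path>` cubic bezier, #000000→score S518 F1988: (165.71,37.86) → (139.69,41.98) → (89.18,57.96) → (39.09,71.68) → (14.29,69.01)

[4] `<path>` cubic bezier, #000000→score S518 F1988: (51.40,61.48) → (59.54,53.41) → (63.78,39.13) → (65.57,24.72) → (66.38,16.25)

; Generated by LaserGRBL
G21
G90
G00 X185.58 Y40.85
M3 S518
G1 X191.14 Y92.06 F1988
G1 X241.56 Y102.60
G1 X267.16 Y57.90
G1 X232.56 Y19.74
G1 X185.58 Y40.85
M5
G00 X152.95 Y11.09
M3 S518
G1 X24.88 Y75.79 F1988
G1 X172.19 Y79.09
G1 X117.00 Y40.84
M5
G00 X165.71 Y37.86
M3 S518
G1 X139.69 Y41.98 F1988
G1 X89.18 Y57.96
G1 X39.09 Y71.68
G1 X14.29 Y69.01
M5
G00 X51.40 Y61.48
M3 S518
G1 X59.54 Y53.41 F1988
G1 X63.78 Y39.13
G1 X65.57 Y24.72
G1 X66.38 Y16.25
M5
G00 X0.00 Y0.00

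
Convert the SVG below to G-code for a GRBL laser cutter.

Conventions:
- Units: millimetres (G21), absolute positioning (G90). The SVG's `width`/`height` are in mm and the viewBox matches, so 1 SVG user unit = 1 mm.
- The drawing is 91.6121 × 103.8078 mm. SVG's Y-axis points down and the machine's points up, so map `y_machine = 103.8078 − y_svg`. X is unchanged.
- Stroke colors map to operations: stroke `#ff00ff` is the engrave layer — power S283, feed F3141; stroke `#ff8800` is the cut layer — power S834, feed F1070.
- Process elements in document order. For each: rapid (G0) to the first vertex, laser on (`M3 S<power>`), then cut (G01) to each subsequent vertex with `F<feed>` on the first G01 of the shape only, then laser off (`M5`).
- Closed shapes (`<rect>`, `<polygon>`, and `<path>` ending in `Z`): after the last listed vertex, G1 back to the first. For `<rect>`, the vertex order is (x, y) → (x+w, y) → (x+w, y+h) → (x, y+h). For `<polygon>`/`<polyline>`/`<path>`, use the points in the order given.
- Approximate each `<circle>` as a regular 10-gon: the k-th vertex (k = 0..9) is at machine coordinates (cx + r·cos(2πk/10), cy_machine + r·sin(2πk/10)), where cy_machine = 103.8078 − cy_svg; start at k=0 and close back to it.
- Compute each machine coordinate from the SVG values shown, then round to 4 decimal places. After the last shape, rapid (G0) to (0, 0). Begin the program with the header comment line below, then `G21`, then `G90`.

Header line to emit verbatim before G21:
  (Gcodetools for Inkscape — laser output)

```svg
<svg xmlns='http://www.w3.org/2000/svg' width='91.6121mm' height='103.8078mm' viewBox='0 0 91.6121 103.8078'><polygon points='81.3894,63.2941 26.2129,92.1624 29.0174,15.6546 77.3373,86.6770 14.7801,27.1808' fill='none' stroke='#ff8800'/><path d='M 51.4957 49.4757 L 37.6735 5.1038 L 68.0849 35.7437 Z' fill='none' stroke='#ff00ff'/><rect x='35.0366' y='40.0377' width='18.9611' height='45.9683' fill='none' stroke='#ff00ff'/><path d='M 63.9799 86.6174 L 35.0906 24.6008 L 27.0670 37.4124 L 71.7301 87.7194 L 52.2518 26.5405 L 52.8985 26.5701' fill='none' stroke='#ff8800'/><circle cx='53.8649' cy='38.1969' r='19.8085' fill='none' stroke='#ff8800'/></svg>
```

1 u = 1 mm; y_m = 103.8078 − y.

[1] `<polygon>` closed polygon, #ff8800→cut S834 F1070: (81.3894,40.5137) → (26.2129,11.6454) → (29.0174,88.1532) → (77.3373,17.1308) → (14.7801,76.6270) → (81.3894,40.5137) (closed)

[2] `<path>` closed polygon, #ff00ff→engrave S283 F3141: (51.4957,54.3321) → (37.6735,98.7040) → (68.0849,68.0641) → (51.4957,54.3321) (closed)

[3] `<rect>` rectangle, #ff00ff→engrave S283 F3141: (35.0366,63.7701) → (53.9977,63.7701) → (53.9977,17.8018) → (35.0366,17.8018) → (35.0366,63.7701) (closed)

[4] `<path>` open polyline, #ff8800→cut S834 F1070: (63.9799,17.1904) → (35.0906,79.2070) → (27.0670,66.3954) → (71.7301,16.0884) → (52.2518,77.2673) → (52.8985,77.2377)

[5] `<circle>` circle, #ff8800→cut S834 F1070: (73.6734,65.6109) → (69.8903,77.2540) → (59.9861,84.4499) → (47.7437,84.4499) → (37.8395,77.2540) → (34.0564,65.6109) → (37.8395,53.9678) → (47.7437,46.7719) → (59.9861,46.7719) → (69.8903,53.9678) → (73.6734,65.6109) (closed)

(Gcodetools for Inkscape — laser output)
G21
G90
G0 X81.3894 Y40.5137
M3 S834
G01 X26.2129 Y11.6454 F1070
G01 X29.0174 Y88.1532
G01 X77.3373 Y17.1308
G01 X14.7801 Y76.6270
G01 X81.3894 Y40.5137
M5
G0 X51.4957 Y54.3321
M3 S283
G01 X37.6735 Y98.7040 F3141
G01 X68.0849 Y68.0641
G01 X51.4957 Y54.3321
M5
G0 X35.0366 Y63.7701
M3 S283
G01 X53.9977 Y63.7701 F3141
G01 X53.9977 Y17.8018
G01 X35.0366 Y17.8018
G01 X35.0366 Y63.7701
M5
G0 X63.9799 Y17.1904
M3 S834
G01 X35.0906 Y79.2070 F1070
G01 X27.0670 Y66.3954
G01 X71.7301 Y16.0884
G01 X52.2518 Y77.2673
G01 X52.8985 Y77.2377
M5
G0 X73.6734 Y65.6109
M3 S834
G01 X69.8903 Y77.2540 F1070
G01 X59.9861 Y84.4499
G01 X47.7437 Y84.4499
G01 X37.8395 Y77.2540
G01 X34.0564 Y65.6109
G01 X37.8395 Y53.9678
G01 X47.7437 Y46.7719
G01 X59.9861 Y46.7719
G01 X69.8903 Y53.9678
G01 X73.6734 Y65.6109
M5
G0 X0.0000 Y0.0000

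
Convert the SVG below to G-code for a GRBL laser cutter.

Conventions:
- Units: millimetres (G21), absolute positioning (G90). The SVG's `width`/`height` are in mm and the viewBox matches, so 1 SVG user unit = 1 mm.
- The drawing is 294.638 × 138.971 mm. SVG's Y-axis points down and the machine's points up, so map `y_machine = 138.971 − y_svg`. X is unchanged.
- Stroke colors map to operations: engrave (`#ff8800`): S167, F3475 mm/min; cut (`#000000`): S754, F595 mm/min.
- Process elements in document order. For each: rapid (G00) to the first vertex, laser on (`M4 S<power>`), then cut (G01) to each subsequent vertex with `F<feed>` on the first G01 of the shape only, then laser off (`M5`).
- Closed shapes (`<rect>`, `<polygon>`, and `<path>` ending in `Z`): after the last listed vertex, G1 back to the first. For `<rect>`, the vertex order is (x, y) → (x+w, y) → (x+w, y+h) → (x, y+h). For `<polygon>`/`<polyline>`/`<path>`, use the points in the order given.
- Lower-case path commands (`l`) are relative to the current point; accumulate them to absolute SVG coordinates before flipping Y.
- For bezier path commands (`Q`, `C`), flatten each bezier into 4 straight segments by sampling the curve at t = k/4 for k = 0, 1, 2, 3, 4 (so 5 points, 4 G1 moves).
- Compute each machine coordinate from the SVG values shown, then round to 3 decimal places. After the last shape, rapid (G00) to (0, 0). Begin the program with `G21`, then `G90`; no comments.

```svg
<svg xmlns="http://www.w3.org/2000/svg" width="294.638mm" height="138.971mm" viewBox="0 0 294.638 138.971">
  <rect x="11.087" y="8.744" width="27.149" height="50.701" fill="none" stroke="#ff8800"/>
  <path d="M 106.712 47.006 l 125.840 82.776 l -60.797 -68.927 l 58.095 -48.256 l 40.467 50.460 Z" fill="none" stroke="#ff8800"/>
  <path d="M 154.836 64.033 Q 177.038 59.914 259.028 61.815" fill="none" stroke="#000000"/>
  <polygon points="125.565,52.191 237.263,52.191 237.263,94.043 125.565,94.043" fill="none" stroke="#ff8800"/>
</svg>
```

1 u = 1 mm; y_m = 138.971 − y.

[1] `<rect>` rectangle, #ff8800→engrave S167 F3475: (11.087,130.227) → (38.236,130.227) → (38.236,79.526) → (11.087,79.526) → (11.087,130.227) (closed)

[2] `<path>` closed polygon, #ff8800→engrave S167 F3475: (106.712,91.965) → (232.552,9.189) → (171.755,78.116) → (229.850,126.372) → (270.317,75.912) → (106.712,91.965) (closed)

[3] `<path>` quadratic bezier, #000000→cut S754 F595: (154.836,74.938) → (169.674,76.621) → (191.985,77.552) → (221.770,77.730) → (259.028,77.156)

[4] `<polygon>` rectangle, #ff8800→engrave S167 F3475: (125.565,86.780) → (237.263,86.780) → (237.263,44.928) → (125.565,44.928) → (125.565,86.780) (closed)

G21
G90
G00 X11.087 Y130.227
M4 S167
G01 X38.236 Y130.227 F3475
G01 X38.236 Y79.526
G01 X11.087 Y79.526
G01 X11.087 Y130.227
M5
G00 X106.712 Y91.965
M4 S167
G01 X232.552 Y9.189 F3475
G01 X171.755 Y78.116
G01 X229.850 Y126.372
G01 X270.317 Y75.912
G01 X106.712 Y91.965
M5
G00 X154.836 Y74.938
M4 S754
G01 X169.674 Y76.621 F595
G01 X191.985 Y77.552
G01 X221.770 Y77.730
G01 X259.028 Y77.156
M5
G00 X125.565 Y86.780
M4 S167
G01 X237.263 Y86.780 F3475
G01 X237.263 Y44.928
G01 X125.565 Y44.928
G01 X125.565 Y86.780
M5
G00 X0.000 Y0.000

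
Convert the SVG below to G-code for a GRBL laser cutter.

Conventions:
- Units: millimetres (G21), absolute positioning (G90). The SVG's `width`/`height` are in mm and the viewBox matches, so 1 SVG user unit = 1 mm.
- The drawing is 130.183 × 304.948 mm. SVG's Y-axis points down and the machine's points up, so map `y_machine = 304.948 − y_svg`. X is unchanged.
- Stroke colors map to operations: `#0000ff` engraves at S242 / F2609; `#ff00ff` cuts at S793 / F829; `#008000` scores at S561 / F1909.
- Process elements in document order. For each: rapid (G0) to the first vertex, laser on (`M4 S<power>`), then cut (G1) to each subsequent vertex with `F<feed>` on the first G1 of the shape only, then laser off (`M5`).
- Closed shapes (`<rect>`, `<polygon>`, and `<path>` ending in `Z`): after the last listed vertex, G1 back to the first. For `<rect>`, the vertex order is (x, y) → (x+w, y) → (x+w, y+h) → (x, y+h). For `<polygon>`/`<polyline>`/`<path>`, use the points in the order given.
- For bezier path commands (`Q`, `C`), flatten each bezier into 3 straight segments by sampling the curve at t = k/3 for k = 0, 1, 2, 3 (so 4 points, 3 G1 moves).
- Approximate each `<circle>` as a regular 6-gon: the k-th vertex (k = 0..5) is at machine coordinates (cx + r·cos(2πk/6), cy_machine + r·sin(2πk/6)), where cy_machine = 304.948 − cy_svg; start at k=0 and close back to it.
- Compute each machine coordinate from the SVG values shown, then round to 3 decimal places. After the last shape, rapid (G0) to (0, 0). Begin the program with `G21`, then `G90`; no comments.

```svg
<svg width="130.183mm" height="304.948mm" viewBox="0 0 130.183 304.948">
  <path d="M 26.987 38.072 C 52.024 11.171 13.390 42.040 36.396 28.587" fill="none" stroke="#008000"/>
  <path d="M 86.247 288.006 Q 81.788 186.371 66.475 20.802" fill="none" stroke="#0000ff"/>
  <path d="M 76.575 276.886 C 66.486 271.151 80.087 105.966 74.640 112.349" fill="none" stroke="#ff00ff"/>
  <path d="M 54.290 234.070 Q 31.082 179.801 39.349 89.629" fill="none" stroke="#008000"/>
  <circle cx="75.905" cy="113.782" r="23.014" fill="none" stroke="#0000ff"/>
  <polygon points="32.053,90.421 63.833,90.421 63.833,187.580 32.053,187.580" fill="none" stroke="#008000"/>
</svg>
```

G21
G90
G0 X26.987 Y266.876
M4 S561
G1 X35.441 Y278.302 F1909
G1 X29.296 Y273.901
G1 X36.396 Y276.361
M5
G0 X86.247 Y16.942
M4 S242
G1 X82.068 Y91.802 F2609
G1 X75.478 Y180.870
G1 X66.475 Y284.146
M5
G0 X76.575 Y28.062
M4 S793
G1 X72.800 Y74.687 F829
G1 X75.321 Y154.053
G1 X74.640 Y192.599
M5
G0 X54.290 Y70.878
M4 S561
G1 X42.315 Y111.047 F1909
G1 X37.335 Y159.194
G1 X39.349 Y215.319
M5
G0 X98.919 Y191.166
M4 S242
G1 X87.412 Y211.097 F2609
G1 X64.398 Y211.097
G1 X52.891 Y191.166
G1 X64.398 Y171.235
G1 X87.412 Y171.235
G1 X98.919 Y191.166
M5
G0 X32.053 Y214.527
M4 S561
G1 X63.833 Y214.527 F1909
G1 X63.833 Y117.368
G1 X32.053 Y117.368
G1 X32.053 Y214.527
M5
G0 X0.000 Y0.000

Since the viewBox matches the mm dimensions, user units are millimetres directly. The only transform is the Y-flip y_m = 304.948 − y_svg.

Shape 1 is a cubic bezier drawn with `<path>`. Its stroke #008000 means score at S561, F1909. After flipping Y the toolpath is (26.987,266.876) → (35.441,278.302) → (29.296,273.901) → (36.396,276.361).

Shape 2 is a quadratic bezier drawn with `<path>`. Its stroke #0000ff means engrave at S242, F2609. After flipping Y the toolpath is (86.247,16.942) → (82.068,91.802) → (75.478,180.870) → (66.475,284.146).

Shape 3 is a cubic bezier drawn with `<path>`. Its stroke #ff00ff means cut at S793, F829. After flipping Y the toolpath is (76.575,28.062) → (72.800,74.687) → (75.321,154.053) → (74.640,192.599).

Shape 4 is a quadratic bezier drawn with `<path>`. Its stroke #008000 means score at S561, F1909. After flipping Y the toolpath is (54.290,70.878) → (42.315,111.047) → (37.335,159.194) → (39.349,215.319).

Shape 5 is a circle drawn with `<circle>`. Its stroke #0000ff means engrave at S242, F2609. After flipping Y the toolpath is (98.919,191.166) → (87.412,211.097) → (64.398,211.097) → (52.891,191.166) → (64.398,171.235) → (87.412,171.235) → (98.919,191.166), returning to the start.

Shape 6 is a rectangle drawn with `<polygon>`. Its stroke #008000 means score at S561, F1909. After flipping Y the toolpath is (32.053,214.527) → (63.833,214.527) → (63.833,117.368) → (32.053,117.368) → (32.053,214.527), returning to the start.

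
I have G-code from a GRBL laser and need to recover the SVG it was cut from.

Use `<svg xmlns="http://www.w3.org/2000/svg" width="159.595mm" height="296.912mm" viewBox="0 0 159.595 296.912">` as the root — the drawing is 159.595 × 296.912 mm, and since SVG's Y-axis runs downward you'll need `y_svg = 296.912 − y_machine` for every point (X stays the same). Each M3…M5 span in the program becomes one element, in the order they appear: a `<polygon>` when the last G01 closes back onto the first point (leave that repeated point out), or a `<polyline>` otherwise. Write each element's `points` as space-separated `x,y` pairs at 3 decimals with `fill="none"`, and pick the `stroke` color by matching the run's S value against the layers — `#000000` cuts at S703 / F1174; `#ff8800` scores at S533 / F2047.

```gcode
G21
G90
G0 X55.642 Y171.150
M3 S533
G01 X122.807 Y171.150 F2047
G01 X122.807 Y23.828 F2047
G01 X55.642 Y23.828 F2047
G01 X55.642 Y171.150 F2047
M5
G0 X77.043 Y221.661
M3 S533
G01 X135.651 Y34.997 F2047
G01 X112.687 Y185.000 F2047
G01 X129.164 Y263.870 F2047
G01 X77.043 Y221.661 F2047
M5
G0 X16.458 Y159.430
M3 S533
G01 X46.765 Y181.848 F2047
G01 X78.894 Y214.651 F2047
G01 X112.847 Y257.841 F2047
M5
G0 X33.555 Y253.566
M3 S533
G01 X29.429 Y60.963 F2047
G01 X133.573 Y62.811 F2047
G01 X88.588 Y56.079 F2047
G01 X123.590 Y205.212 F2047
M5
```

<svg xmlns="http://www.w3.org/2000/svg" width="159.595mm" height="296.912mm" viewBox="0 0 159.595 296.912">
  <polygon points="55.642,125.762 122.807,125.762 122.807,273.084 55.642,273.084" fill="none" stroke="#ff8800"/>
  <polygon points="77.043,75.251 135.651,261.915 112.687,111.912 129.164,33.042" fill="none" stroke="#ff8800"/>
  <polyline points="16.458,137.482 46.765,115.064 78.894,82.261 112.847,39.071" fill="none" stroke="#ff8800"/>
  <polyline points="33.555,43.346 29.429,235.949 133.573,234.101 88.588,240.833 123.590,91.700" fill="none" stroke="#ff8800"/>
</svg>

y_svg = 296.912 − y_m. Every run uses S533, so all elements get stroke `#ff8800` (score).

[1] closed run; points: 55.642,125.762 122.807,125.762 122.807,273.084 55.642,273.084

[2] closed run; points: 77.043,75.251 135.651,261.915 112.687,111.912 129.164,33.042

[3] open run; points: 16.458,137.482 46.765,115.064 78.894,82.261 112.847,39.071

[4] open run; points: 33.555,43.346 29.429,235.949 133.573,234.101 88.588,240.833 123.590,91.700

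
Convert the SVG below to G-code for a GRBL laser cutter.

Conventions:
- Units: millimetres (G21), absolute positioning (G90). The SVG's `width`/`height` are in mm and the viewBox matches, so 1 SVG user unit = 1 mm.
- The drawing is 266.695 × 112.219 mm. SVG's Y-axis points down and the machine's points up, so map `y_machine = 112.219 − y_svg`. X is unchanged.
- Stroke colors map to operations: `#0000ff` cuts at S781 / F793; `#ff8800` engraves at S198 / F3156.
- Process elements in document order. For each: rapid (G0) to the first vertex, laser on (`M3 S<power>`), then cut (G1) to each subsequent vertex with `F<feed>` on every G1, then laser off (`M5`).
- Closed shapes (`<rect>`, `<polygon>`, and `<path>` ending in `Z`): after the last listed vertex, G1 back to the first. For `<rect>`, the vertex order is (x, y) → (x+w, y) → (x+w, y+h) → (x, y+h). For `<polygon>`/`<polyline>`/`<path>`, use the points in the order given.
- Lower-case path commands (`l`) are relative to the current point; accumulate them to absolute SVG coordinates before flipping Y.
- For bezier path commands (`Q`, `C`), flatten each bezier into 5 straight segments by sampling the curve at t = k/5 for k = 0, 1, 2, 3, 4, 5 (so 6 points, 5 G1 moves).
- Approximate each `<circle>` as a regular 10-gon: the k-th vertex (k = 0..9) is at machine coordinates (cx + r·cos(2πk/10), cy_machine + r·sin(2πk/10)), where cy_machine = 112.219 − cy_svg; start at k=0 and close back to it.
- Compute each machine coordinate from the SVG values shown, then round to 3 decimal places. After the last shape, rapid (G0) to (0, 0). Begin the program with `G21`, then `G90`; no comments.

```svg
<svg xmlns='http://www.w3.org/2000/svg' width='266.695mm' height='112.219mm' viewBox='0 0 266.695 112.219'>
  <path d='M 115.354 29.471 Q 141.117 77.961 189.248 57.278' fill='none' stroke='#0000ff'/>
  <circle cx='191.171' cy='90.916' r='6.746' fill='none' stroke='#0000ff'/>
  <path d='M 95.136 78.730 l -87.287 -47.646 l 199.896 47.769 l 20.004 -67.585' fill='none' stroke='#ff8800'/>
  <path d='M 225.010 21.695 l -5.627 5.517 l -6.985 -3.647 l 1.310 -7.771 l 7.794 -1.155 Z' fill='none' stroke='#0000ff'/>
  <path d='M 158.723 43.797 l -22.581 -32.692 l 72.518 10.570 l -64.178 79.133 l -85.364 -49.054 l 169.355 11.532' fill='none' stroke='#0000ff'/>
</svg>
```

viewBox `0 0 266.695 112.219` with mm width/height → 1 unit = 1 mm. Flip: y_m = 112.219 − y_svg.

**Shape 1** — `<path>` quadratic bezier, stroke `#0000ff` → cut (S781, F793). Control points (SVG): P0=(115.354,29.471), P1=(141.117,77.961), P2=(189.248,57.278); sampled at t=k/5. Machine vertices: (115.354,82.748) → (126.554,66.119) → (139.543,55.024) → (154.322,49.462) → (170.890,49.435) → (189.248,54.941). Open path.

**Shape 2** — `<circle>` circle, stroke `#0000ff` → cut (S781, F793). Machine vertices: (197.917,21.303) → (196.629,25.268) → (193.256,27.719) → (189.086,27.719) → (185.713,25.268) → (184.425,21.303) → (185.713,17.338) → (189.086,14.887) → (193.256,14.887) → (196.629,17.338) → (197.917,21.303). Closed: final G1 returns to the first vertex.

**Shape 3** — `<path>` open polyline, stroke `#ff8800` → engrave (S198, F3156). Machine vertices: (95.136,33.489) → (7.849,81.135) → (207.745,33.366) → (227.749,100.951). Open path.

**Shape 4** — `<path>` regular polygon, stroke `#0000ff` → cut (S781, F793). Machine vertices: (225.010,90.524) → (219.383,85.007) → (212.398,88.654) → (213.708,96.425) → (221.502,97.580) → (225.010,90.524). Closed: final G1 returns to the first vertex.

**Shape 5** — `<path>` open polyline, stroke `#0000ff` → cut (S781, F793). Machine vertices: (158.723,68.422) → (136.142,101.114) → (208.660,90.544) → (144.482,11.411) → (59.118,60.465) → (228.473,48.933). Open path.

G21
G90
G0 X115.354 Y82.748
M3 S781
G1 X126.554 Y66.119 F793
G1 X139.543 Y55.024 F793
G1 X154.322 Y49.462 F793
G1 X170.890 Y49.435 F793
G1 X189.248 Y54.941 F793
M5
G0 X197.917 Y21.303
M3 S781
G1 X196.629 Y25.268 F793
G1 X193.256 Y27.719 F793
G1 X189.086 Y27.719 F793
G1 X185.713 Y25.268 F793
G1 X184.425 Y21.303 F793
G1 X185.713 Y17.338 F793
G1 X189.086 Y14.887 F793
G1 X193.256 Y14.887 F793
G1 X196.629 Y17.338 F793
G1 X197.917 Y21.303 F793
M5
G0 X95.136 Y33.489
M3 S198
G1 X7.849 Y81.135 F3156
G1 X207.745 Y33.366 F3156
G1 X227.749 Y100.951 F3156
M5
G0 X225.010 Y90.524
M3 S781
G1 X219.383 Y85.007 F793
G1 X212.398 Y88.654 F793
G1 X213.708 Y96.425 F793
G1 X221.502 Y97.580 F793
G1 X225.010 Y90.524 F793
M5
G0 X158.723 Y68.422
M3 S781
G1 X136.142 Y101.114 F793
G1 X208.660 Y90.544 F793
G1 X144.482 Y11.411 F793
G1 X59.118 Y60.465 F793
G1 X228.473 Y48.933 F793
M5
G0 X0.000 Y0.000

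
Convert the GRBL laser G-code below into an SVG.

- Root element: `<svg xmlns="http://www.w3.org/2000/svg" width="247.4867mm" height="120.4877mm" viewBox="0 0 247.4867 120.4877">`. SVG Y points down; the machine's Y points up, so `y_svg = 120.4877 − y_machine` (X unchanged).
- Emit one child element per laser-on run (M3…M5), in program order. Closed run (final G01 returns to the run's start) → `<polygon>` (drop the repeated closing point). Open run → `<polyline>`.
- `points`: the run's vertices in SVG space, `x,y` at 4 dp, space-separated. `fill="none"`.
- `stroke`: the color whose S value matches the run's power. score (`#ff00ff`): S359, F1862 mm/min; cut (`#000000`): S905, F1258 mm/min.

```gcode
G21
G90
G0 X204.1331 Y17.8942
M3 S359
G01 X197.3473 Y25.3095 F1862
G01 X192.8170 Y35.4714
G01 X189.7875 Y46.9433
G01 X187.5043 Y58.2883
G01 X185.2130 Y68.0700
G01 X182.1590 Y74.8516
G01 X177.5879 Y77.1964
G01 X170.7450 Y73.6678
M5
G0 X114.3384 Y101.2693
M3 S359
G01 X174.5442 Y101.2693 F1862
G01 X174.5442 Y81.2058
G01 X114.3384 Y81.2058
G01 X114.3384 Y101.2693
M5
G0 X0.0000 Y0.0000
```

<svg xmlns="http://www.w3.org/2000/svg" width="247.4867mm" height="120.4877mm" viewBox="0 0 247.4867 120.4877">
  <polyline points="204.1331,102.5935 197.3473,95.1782 192.8170,85.0163 189.7875,73.5444 187.5043,62.1994 185.2130,52.4177 182.1590,45.6361 177.5879,43.2913 170.7450,46.8199" fill="none" stroke="#ff00ff"/>
  <polygon points="114.3384,19.2184 174.5442,19.2184 174.5442,39.2819 114.3384,39.2819" fill="none" stroke="#ff00ff"/>
</svg>

Machine Y-up, SVG Y-down with viewBox height 120.4877, so y_svg = 120.4877 − y_machine; X carries over. Every run uses S359, so all elements get stroke `#ff00ff` (score).

Run 1: The run is open, so emit a `<polyline>` with points (Y-flipped): 204.1331,102.5935 197.3473,95.1782 192.8170,85.0163 189.7875,73.5444 187.5043,62.1994 185.2130,52.4177 182.1590,45.6361 177.5879,43.2913 170.7450,46.8199.

Run 2: The run returns to its start, so emit a `<polygon>` with points (Y-flipped): 114.3384,19.2184 174.5442,19.2184 174.5442,39.2819 114.3384,39.2819.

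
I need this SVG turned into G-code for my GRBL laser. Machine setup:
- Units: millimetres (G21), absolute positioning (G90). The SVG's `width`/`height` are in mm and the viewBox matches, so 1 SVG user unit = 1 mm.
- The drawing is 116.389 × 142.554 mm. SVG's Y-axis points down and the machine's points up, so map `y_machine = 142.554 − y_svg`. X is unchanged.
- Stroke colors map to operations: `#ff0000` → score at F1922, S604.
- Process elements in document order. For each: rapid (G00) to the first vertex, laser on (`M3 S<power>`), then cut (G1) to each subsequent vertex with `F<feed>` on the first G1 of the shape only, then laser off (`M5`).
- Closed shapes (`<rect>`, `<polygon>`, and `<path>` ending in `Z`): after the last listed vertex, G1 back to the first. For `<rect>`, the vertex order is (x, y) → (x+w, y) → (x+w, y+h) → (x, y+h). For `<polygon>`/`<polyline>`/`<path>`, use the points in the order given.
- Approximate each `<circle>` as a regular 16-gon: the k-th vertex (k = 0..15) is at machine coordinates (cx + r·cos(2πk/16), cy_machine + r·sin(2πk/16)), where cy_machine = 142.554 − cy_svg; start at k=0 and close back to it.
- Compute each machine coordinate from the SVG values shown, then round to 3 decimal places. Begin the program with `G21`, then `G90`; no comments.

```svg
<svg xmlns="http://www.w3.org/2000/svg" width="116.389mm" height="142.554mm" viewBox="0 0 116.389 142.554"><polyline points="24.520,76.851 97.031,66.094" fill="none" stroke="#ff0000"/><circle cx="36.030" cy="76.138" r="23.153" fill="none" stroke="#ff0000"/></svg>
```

Since the viewBox matches the mm dimensions, user units are millimetres directly. The only transform is the Y-flip y_m = 142.554 − y_svg.

Shape 1 is a line segment drawn with `<polyline>`. Its stroke #ff0000 means score at S604, F1922. After flipping Y the toolpath is (24.520,65.703) → (97.031,76.460).

Shape 2 is a circle drawn with `<circle>`. Its stroke #ff0000 means score at S604, F1922. After flipping Y the toolpath is (59.183,66.416) → (57.421,75.276) → (52.402,82.788) → (44.890,87.807) → (36.030,89.569) → (27.170,87.807) → (19.658,82.788) → (14.639,75.276) → (12.877,66.416) → (14.639,57.556) → (19.658,50.044) → (27.170,45.025) → (36.030,43.263) → (44.890,45.025) → (52.402,50.044) → (57.421,57.556) → (59.183,66.416), returning to the start.

G21
G90
G00 X24.520 Y65.703
M3 S604
G1 X97.031 Y76.460 F1922
M5
G00 X59.183 Y66.416
M3 S604
G1 X57.421 Y75.276 F1922
G1 X52.402 Y82.788
G1 X44.890 Y87.807
G1 X36.030 Y89.569
G1 X27.170 Y87.807
G1 X19.658 Y82.788
G1 X14.639 Y75.276
G1 X12.877 Y66.416
G1 X14.639 Y57.556
G1 X19.658 Y50.044
G1 X27.170 Y45.025
G1 X36.030 Y43.263
G1 X44.890 Y45.025
G1 X52.402 Y50.044
G1 X57.421 Y57.556
G1 X59.183 Y66.416
M5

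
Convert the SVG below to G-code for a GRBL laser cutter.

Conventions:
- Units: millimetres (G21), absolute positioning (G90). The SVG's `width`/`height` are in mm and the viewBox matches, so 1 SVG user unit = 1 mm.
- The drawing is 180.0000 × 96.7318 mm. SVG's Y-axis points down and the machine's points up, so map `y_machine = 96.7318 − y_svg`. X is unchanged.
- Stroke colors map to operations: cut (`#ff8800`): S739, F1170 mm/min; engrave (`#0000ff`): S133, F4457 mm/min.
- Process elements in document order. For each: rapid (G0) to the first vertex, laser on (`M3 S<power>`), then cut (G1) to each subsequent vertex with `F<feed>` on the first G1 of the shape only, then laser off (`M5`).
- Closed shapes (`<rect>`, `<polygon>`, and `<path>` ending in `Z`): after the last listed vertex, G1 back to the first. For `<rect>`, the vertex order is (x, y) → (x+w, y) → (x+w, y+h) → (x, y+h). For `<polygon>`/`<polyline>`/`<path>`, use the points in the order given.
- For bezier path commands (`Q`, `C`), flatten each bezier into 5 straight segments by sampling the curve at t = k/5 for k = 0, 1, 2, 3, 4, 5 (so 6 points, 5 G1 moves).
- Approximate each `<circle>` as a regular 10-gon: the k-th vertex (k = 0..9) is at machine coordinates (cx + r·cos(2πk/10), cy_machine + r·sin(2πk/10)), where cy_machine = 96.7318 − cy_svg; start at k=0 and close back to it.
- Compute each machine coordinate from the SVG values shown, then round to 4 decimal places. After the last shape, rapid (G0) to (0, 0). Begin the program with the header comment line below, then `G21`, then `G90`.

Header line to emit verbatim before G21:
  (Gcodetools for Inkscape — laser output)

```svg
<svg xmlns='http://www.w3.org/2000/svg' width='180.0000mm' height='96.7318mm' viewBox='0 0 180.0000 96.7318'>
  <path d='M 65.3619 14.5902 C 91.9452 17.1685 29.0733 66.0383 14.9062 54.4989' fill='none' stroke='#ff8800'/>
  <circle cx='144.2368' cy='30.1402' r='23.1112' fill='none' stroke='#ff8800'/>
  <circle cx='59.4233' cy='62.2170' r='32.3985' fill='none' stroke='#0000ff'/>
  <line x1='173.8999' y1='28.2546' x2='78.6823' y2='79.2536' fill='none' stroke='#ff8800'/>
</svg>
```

viewBox `0 0 180.0000 96.7318` with mm width/height → 1 unit = 1 mm. Flip: y_m = 96.7318 − y_svg.

**Shape 1** — `<path>` cubic bezier, stroke `#ff8800` → cut (S739, F1170). Control points (SVG): P0=(65.3619,14.5902), P1=(91.9452,17.1685), P2=(29.0733,66.0383), P3=(14.9062,54.4989); sampled at t=k/5. Machine vertices: (65.3619,82.1416) → (71.6825,75.8932) → (63.1656,63.6566) → (46.4428,50.5532) → (28.1458,41.7048) → (14.9062,42.2329). Open path.

**Shape 2** — `<circle>` circle, stroke `#ff8800` → cut (S739, F1170). Machine vertices: (167.3480,66.5916) → (162.9342,80.1760) → (151.3786,88.5717) → (137.0950,88.5717) → (125.5394,80.1760) → (121.1256,66.5916) → (125.5394,53.0072) → (137.0950,44.6115) → (151.3786,44.6115) → (162.9342,53.0072) → (167.3480,66.5916). Closed: final G1 returns to the first vertex.

**Shape 3** — `<circle>` circle, stroke `#0000ff` → engrave (S133, F4457). Machine vertices: (91.8218,34.5148) → (85.6342,53.5582) → (69.4350,65.3276) → (49.4116,65.3276) → (33.2124,53.5582) → (27.0248,34.5148) → (33.2124,15.4714) → (49.4116,3.7020) → (69.4350,3.7020) → (85.6342,15.4714) → (91.8218,34.5148). Closed: final G1 returns to the first vertex.

**Shape 4** — `<line>` line segment, stroke `#ff8800` → cut (S739, F1170). Machine vertices: (173.8999,68.4772) → (78.6823,17.4782). Open path.

(Gcodetools for Inkscape — laser output)
G21
G90
G0 X65.3619 Y82.1416
M3 S739
G1 X71.6825 Y75.8932 F1170
G1 X63.1656 Y63.6566
G1 X46.4428 Y50.5532
G1 X28.1458 Y41.7048
G1 X14.9062 Y42.2329
M5
G0 X167.3480 Y66.5916
M3 S739
G1 X162.9342 Y80.1760 F1170
G1 X151.3786 Y88.5717
G1 X137.0950 Y88.5717
G1 X125.5394 Y80.1760
G1 X121.1256 Y66.5916
G1 X125.5394 Y53.0072
G1 X137.0950 Y44.6115
G1 X151.3786 Y44.6115
G1 X162.9342 Y53.0072
G1 X167.3480 Y66.5916
M5
G0 X91.8218 Y34.5148
M3 S133
G1 X85.6342 Y53.5582 F4457
G1 X69.4350 Y65.3276
G1 X49.4116 Y65.3276
G1 X33.2124 Y53.5582
G1 X27.0248 Y34.5148
G1 X33.2124 Y15.4714
G1 X49.4116 Y3.7020
G1 X69.4350 Y3.7020
G1 X85.6342 Y15.4714
G1 X91.8218 Y34.5148
M5
G0 X173.8999 Y68.4772
M3 S739
G1 X78.6823 Y17.4782 F1170
M5
G0 X0.0000 Y0.0000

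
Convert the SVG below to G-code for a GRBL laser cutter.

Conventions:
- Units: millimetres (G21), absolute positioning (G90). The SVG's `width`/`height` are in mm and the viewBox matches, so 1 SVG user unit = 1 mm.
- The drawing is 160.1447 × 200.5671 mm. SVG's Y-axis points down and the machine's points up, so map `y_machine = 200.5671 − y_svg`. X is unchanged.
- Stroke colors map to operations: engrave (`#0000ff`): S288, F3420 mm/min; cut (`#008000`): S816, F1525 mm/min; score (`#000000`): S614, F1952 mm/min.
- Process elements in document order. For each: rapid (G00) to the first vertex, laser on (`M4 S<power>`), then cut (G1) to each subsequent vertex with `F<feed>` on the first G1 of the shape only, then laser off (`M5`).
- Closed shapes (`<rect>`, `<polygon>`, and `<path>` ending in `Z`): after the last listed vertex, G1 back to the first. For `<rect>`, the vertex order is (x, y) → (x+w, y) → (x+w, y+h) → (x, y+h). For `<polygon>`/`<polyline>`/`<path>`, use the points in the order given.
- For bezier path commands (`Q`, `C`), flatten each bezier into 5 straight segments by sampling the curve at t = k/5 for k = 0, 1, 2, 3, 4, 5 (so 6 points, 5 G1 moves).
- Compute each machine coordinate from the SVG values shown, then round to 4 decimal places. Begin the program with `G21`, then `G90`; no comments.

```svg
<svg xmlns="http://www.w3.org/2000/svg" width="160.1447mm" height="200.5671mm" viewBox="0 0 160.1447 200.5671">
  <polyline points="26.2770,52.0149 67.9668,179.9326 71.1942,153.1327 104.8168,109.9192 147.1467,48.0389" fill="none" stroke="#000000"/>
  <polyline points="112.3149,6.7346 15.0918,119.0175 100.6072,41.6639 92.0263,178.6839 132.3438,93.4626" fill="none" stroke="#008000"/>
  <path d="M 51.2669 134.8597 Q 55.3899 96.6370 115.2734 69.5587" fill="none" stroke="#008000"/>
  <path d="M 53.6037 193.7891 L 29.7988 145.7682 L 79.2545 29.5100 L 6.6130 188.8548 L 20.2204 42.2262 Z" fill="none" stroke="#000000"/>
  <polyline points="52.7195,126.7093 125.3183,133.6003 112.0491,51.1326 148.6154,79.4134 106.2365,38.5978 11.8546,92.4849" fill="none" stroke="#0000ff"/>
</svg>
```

G21
G90
G00 X26.2770 Y148.5522
M4 S614
G1 X67.9668 Y20.6345 F1952
G1 X71.1942 Y47.4344
G1 X104.8168 Y90.6479
G1 X147.1467 Y152.5282
M5
G00 X112.3149 Y193.8325
M4 S816
G1 X15.0918 Y81.5496 F1525
G1 X100.6072 Y158.9032
G1 X92.0263 Y21.8832
G1 X132.3438 Y107.1045
M5
G00 X51.2669 Y65.7074
M4 S816
G1 X55.1465 Y80.5507 F1525
G1 X63.4870 Y94.5025
G1 X76.2883 Y107.5627
G1 X93.5504 Y119.7313
G1 X115.2734 Y131.0084
M5
G00 X53.6037 Y6.7780
M4 S614
G1 X29.7988 Y54.7989 F1952
G1 X79.2545 Y171.0571
G1 X6.6130 Y11.7123
G1 X20.2204 Y158.3409
G1 X53.6037 Y6.7780
M5
G00 X52.7195 Y73.8578
M4 S288
G1 X125.3183 Y66.9668 F3420
G1 X112.0491 Y149.4345
G1 X148.6154 Y121.1537
G1 X106.2365 Y161.9693
G1 X11.8546 Y108.0822
M5

Since the viewBox matches the mm dimensions, user units are millimetres directly. The only transform is the Y-flip y_m = 200.5671 − y_svg.

Shape 1 is a open polyline drawn with `<polyline>`. Its stroke #000000 means score at S614, F1952. After flipping Y the toolpath is (26.2770,148.5522) → (67.9668,20.6345) → (71.1942,47.4344) → (104.8168,90.6479) → (147.1467,152.5282).

Shape 2 is a open polyline drawn with `<polyline>`. Its stroke #008000 means cut at S816, F1525. After flipping Y the toolpath is (112.3149,193.8325) → (15.0918,81.5496) → (100.6072,158.9032) → (92.0263,21.8832) → (132.3438,107.1045).

Shape 3 is a quadratic bezier drawn with `<path>`. Its stroke #008000 means cut at S816, F1525. After flipping Y the toolpath is (51.2669,65.7074) → (55.1465,80.5507) → (63.4870,94.5025) → (76.2883,107.5627) → (93.5504,119.7313) → (115.2734,131.0084).

Shape 4 is a closed polygon drawn with `<path>`. Its stroke #000000 means score at S614, F1952. After flipping Y the toolpath is (53.6037,6.7780) → (29.7988,54.7989) → (79.2545,171.0571) → (6.6130,11.7123) → (20.2204,158.3409) → (53.6037,6.7780), returning to the start.

Shape 5 is a open polyline drawn with `<polyline>`. Its stroke #0000ff means engrave at S288, F3420. After flipping Y the toolpath is (52.7195,73.8578) → (125.3183,66.9668) → (112.0491,149.4345) → (148.6154,121.1537) → (106.2365,161.9693) → (11.8546,108.0822).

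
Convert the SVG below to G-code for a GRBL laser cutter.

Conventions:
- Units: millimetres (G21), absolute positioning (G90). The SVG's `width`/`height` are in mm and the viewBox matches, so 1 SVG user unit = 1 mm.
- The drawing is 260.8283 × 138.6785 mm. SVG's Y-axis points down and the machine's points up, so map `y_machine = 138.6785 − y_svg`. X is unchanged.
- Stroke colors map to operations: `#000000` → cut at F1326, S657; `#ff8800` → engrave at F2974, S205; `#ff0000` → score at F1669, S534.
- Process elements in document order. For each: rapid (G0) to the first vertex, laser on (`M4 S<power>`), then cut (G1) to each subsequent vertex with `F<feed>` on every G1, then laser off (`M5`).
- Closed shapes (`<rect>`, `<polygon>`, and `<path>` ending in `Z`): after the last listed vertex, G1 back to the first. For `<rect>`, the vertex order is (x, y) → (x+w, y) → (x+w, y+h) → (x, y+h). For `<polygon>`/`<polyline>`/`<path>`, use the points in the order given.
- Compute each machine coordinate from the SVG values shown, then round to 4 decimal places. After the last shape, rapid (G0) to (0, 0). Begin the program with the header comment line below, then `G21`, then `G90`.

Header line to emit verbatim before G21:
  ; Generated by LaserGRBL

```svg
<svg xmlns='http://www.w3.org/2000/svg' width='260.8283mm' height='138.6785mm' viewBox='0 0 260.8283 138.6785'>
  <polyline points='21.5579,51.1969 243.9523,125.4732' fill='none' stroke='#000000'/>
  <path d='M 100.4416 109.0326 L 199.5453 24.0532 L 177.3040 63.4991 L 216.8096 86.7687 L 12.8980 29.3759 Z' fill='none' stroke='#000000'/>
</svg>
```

; Generated by LaserGRBL
G21
G90
G0 X21.5579 Y87.4816
M4 S657
G1 X243.9523 Y13.2053 F1326
M5
G0 X100.4416 Y29.6459
M4 S657
G1 X199.5453 Y114.6253 F1326
G1 X177.3040 Y75.1794 F1326
G1 X216.8096 Y51.9098 F1326
G1 X12.8980 Y109.3026 F1326
G1 X100.4416 Y29.6459 F1326
M5
G0 X0.0000 Y0.0000

Since the viewBox matches the mm dimensions, user units are millimetres directly. The only transform is the Y-flip y_m = 138.6785 − y_svg.

Shape 1 is a line segment drawn with `<polyline>`. Its stroke #000000 means cut at S657, F1326. After flipping Y the toolpath is (21.5579,87.4816) → (243.9523,13.2053).

Shape 2 is a closed polygon drawn with `<path>`. Its stroke #000000 means cut at S657, F1326. After flipping Y the toolpath is (100.4416,29.6459) → (199.5453,114.6253) → (177.3040,75.1794) → (216.8096,51.9098) → (12.8980,109.3026) → (100.4416,29.6459), returning to the start.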